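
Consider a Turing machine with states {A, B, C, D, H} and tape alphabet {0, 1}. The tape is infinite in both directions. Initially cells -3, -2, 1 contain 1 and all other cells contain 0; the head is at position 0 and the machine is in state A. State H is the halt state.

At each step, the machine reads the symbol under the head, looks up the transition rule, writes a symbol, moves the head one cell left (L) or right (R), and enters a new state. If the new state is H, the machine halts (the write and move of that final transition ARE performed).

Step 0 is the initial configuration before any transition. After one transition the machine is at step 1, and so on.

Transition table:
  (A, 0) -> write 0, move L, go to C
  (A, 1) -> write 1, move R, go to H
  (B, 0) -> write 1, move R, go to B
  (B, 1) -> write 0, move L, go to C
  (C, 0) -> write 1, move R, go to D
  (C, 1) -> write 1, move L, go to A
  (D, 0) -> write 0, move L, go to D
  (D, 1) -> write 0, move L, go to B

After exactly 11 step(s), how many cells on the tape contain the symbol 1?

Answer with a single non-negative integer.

Step 1: in state A at pos 0, read 0 -> (A,0)->write 0,move L,goto C. Now: state=C, head=-1, tape[-4..2]=0110010 (head:    ^)
Step 2: in state C at pos -1, read 0 -> (C,0)->write 1,move R,goto D. Now: state=D, head=0, tape[-4..2]=0111010 (head:     ^)
Step 3: in state D at pos 0, read 0 -> (D,0)->write 0,move L,goto D. Now: state=D, head=-1, tape[-4..2]=0111010 (head:    ^)
Step 4: in state D at pos -1, read 1 -> (D,1)->write 0,move L,goto B. Now: state=B, head=-2, tape[-4..2]=0110010 (head:   ^)
Step 5: in state B at pos -2, read 1 -> (B,1)->write 0,move L,goto C. Now: state=C, head=-3, tape[-4..2]=0100010 (head:  ^)
Step 6: in state C at pos -3, read 1 -> (C,1)->write 1,move L,goto A. Now: state=A, head=-4, tape[-5..2]=00100010 (head:  ^)
Step 7: in state A at pos -4, read 0 -> (A,0)->write 0,move L,goto C. Now: state=C, head=-5, tape[-6..2]=000100010 (head:  ^)
Step 8: in state C at pos -5, read 0 -> (C,0)->write 1,move R,goto D. Now: state=D, head=-4, tape[-6..2]=010100010 (head:   ^)
Step 9: in state D at pos -4, read 0 -> (D,0)->write 0,move L,goto D. Now: state=D, head=-5, tape[-6..2]=010100010 (head:  ^)
Step 10: in state D at pos -5, read 1 -> (D,1)->write 0,move L,goto B. Now: state=B, head=-6, tape[-7..2]=0000100010 (head:  ^)
Step 11: in state B at pos -6, read 0 -> (B,0)->write 1,move R,goto B. Now: state=B, head=-5, tape[-7..2]=0100100010 (head:   ^)
Cells containing 1 after step 11: {-6, -3, 1} -> 3 cell(s)

Answer: 3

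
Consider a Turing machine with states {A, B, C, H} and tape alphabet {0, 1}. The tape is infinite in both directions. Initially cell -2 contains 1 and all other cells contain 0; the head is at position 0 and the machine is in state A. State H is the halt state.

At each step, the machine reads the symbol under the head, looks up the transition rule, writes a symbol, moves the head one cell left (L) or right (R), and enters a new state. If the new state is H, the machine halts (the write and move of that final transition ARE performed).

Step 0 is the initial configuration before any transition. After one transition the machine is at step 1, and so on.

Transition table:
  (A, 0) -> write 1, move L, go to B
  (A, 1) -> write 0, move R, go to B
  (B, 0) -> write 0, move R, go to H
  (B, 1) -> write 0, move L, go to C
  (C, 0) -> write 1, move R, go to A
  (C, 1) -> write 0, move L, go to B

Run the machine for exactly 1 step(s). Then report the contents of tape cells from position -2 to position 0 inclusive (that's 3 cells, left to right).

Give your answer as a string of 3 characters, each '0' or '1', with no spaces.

Answer: 101

Derivation:
Step 1: in state A at pos 0, read 0 -> (A,0)->write 1,move L,goto B. Now: state=B, head=-1, tape[-3..1]=01010 (head:   ^)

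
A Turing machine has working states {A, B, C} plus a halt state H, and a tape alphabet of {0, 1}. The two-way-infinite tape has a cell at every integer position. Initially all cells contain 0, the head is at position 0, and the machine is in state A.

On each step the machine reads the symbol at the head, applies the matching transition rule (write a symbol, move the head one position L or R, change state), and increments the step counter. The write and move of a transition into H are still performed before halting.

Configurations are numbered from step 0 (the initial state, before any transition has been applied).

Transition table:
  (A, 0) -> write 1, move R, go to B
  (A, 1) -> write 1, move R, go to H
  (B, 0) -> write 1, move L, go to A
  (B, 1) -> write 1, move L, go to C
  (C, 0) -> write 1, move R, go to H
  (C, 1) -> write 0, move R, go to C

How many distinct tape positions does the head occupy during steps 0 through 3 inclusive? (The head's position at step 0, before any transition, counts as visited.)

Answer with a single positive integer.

Step 1: in state A at pos 0, read 0 -> (A,0)->write 1,move R,goto B. Now: state=B, head=1, tape[-1..2]=0100 (head:   ^)
Step 2: in state B at pos 1, read 0 -> (B,0)->write 1,move L,goto A. Now: state=A, head=0, tape[-1..2]=0110 (head:  ^)
Step 3: in state A at pos 0, read 1 -> (A,1)->write 1,move R,goto H. Now: state=H, head=1, tape[-1..2]=0110 (head:   ^)
Head positions at steps 0..3: starting at 0, distinct positions visited = {0, 1} -> 2 position(s)

Answer: 2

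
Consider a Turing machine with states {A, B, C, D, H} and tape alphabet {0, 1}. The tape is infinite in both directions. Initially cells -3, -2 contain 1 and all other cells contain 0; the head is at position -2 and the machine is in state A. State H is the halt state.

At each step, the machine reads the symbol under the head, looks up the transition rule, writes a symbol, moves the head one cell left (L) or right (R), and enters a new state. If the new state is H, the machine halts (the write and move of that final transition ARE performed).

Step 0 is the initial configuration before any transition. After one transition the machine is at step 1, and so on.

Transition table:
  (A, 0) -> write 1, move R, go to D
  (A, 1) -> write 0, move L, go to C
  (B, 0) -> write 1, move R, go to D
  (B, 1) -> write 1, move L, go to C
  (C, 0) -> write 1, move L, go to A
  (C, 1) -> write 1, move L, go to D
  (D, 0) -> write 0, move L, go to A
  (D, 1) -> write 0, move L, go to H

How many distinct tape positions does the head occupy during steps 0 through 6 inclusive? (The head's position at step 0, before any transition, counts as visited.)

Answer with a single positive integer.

Step 1: in state A at pos -2, read 1 -> (A,1)->write 0,move L,goto C. Now: state=C, head=-3, tape[-4..-1]=0100 (head:  ^)
Step 2: in state C at pos -3, read 1 -> (C,1)->write 1,move L,goto D. Now: state=D, head=-4, tape[-5..-1]=00100 (head:  ^)
Step 3: in state D at pos -4, read 0 -> (D,0)->write 0,move L,goto A. Now: state=A, head=-5, tape[-6..-1]=000100 (head:  ^)
Step 4: in state A at pos -5, read 0 -> (A,0)->write 1,move R,goto D. Now: state=D, head=-4, tape[-6..-1]=010100 (head:   ^)
Step 5: in state D at pos -4, read 0 -> (D,0)->write 0,move L,goto A. Now: state=A, head=-5, tape[-6..-1]=010100 (head:  ^)
Step 6: in state A at pos -5, read 1 -> (A,1)->write 0,move L,goto C. Now: state=C, head=-6, tape[-7..-1]=0000100 (head:  ^)
Head positions at steps 0..6: starting at -2, distinct positions visited = {-6, -5, -4, -3, -2} -> 5 position(s)

Answer: 5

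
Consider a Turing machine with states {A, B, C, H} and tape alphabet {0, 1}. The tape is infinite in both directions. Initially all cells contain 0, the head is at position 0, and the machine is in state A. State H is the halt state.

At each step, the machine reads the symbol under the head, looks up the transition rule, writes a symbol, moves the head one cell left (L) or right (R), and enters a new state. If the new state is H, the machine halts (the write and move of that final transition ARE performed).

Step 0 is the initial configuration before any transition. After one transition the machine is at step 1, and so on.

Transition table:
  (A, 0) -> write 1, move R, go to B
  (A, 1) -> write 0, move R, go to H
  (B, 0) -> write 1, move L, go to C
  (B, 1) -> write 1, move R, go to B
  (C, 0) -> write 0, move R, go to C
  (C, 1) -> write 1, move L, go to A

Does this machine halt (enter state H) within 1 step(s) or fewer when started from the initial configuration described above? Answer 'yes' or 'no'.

Step 1: in state A at pos 0, read 0 -> (A,0)->write 1,move R,goto B. Now: state=B, head=1, tape[-1..2]=0100 (head:   ^)
After 1 step(s): state = B (not H) -> not halted within 1 -> no

Answer: no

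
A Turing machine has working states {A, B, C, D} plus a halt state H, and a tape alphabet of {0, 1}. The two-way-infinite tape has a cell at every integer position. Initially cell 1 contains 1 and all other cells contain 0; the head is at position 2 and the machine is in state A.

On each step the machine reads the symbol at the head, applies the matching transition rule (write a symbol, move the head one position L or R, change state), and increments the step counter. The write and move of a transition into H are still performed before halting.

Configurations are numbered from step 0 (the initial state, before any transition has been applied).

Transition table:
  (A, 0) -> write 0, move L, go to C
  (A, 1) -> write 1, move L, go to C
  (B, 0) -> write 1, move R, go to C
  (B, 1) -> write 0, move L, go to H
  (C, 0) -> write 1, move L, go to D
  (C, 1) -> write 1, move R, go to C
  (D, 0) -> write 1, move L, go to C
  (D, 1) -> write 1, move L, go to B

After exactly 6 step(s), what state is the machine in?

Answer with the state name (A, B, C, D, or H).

Answer: C

Derivation:
Step 1: in state A at pos 2, read 0 -> (A,0)->write 0,move L,goto C. Now: state=C, head=1, tape[0..3]=0100 (head:  ^)
Step 2: in state C at pos 1, read 1 -> (C,1)->write 1,move R,goto C. Now: state=C, head=2, tape[0..3]=0100 (head:   ^)
Step 3: in state C at pos 2, read 0 -> (C,0)->write 1,move L,goto D. Now: state=D, head=1, tape[0..3]=0110 (head:  ^)
Step 4: in state D at pos 1, read 1 -> (D,1)->write 1,move L,goto B. Now: state=B, head=0, tape[-1..3]=00110 (head:  ^)
Step 5: in state B at pos 0, read 0 -> (B,0)->write 1,move R,goto C. Now: state=C, head=1, tape[-1..3]=01110 (head:   ^)
Step 6: in state C at pos 1, read 1 -> (C,1)->write 1,move R,goto C. Now: state=C, head=2, tape[-1..3]=01110 (head:    ^)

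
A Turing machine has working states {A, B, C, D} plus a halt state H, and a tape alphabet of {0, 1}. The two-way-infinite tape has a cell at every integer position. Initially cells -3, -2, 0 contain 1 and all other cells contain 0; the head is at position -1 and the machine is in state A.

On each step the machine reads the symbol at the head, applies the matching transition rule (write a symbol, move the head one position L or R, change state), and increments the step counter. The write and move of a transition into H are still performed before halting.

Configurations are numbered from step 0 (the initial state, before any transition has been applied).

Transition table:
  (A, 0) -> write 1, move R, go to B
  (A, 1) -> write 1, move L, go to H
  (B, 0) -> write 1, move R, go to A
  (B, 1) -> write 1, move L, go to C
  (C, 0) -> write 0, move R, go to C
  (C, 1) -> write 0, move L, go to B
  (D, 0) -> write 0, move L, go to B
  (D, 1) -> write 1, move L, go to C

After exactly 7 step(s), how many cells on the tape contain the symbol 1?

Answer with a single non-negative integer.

Answer: 4

Derivation:
Step 1: in state A at pos -1, read 0 -> (A,0)->write 1,move R,goto B. Now: state=B, head=0, tape[-4..1]=011110 (head:     ^)
Step 2: in state B at pos 0, read 1 -> (B,1)->write 1,move L,goto C. Now: state=C, head=-1, tape[-4..1]=011110 (head:    ^)
Step 3: in state C at pos -1, read 1 -> (C,1)->write 0,move L,goto B. Now: state=B, head=-2, tape[-4..1]=011010 (head:   ^)
Step 4: in state B at pos -2, read 1 -> (B,1)->write 1,move L,goto C. Now: state=C, head=-3, tape[-4..1]=011010 (head:  ^)
Step 5: in state C at pos -3, read 1 -> (C,1)->write 0,move L,goto B. Now: state=B, head=-4, tape[-5..1]=0001010 (head:  ^)
Step 6: in state B at pos -4, read 0 -> (B,0)->write 1,move R,goto A. Now: state=A, head=-3, tape[-5..1]=0101010 (head:   ^)
Step 7: in state A at pos -3, read 0 -> (A,0)->write 1,move R,goto B. Now: state=B, head=-2, tape[-5..1]=0111010 (head:    ^)
Cells containing 1 after step 7: {-4, -3, -2, 0} -> 4 cell(s)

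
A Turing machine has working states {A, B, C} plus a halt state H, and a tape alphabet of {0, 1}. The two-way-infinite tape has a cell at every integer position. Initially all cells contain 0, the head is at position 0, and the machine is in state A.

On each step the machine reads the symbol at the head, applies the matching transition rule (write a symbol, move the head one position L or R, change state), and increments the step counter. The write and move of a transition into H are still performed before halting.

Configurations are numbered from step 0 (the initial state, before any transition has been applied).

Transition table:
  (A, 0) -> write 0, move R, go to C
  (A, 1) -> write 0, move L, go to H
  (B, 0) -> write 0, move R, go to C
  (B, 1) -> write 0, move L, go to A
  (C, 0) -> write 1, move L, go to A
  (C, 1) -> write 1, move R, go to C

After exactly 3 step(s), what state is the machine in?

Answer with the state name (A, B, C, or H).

Step 1: in state A at pos 0, read 0 -> (A,0)->write 0,move R,goto C. Now: state=C, head=1, tape[-1..2]=0000 (head:   ^)
Step 2: in state C at pos 1, read 0 -> (C,0)->write 1,move L,goto A. Now: state=A, head=0, tape[-1..2]=0010 (head:  ^)
Step 3: in state A at pos 0, read 0 -> (A,0)->write 0,move R,goto C. Now: state=C, head=1, tape[-1..2]=0010 (head:   ^)

Answer: C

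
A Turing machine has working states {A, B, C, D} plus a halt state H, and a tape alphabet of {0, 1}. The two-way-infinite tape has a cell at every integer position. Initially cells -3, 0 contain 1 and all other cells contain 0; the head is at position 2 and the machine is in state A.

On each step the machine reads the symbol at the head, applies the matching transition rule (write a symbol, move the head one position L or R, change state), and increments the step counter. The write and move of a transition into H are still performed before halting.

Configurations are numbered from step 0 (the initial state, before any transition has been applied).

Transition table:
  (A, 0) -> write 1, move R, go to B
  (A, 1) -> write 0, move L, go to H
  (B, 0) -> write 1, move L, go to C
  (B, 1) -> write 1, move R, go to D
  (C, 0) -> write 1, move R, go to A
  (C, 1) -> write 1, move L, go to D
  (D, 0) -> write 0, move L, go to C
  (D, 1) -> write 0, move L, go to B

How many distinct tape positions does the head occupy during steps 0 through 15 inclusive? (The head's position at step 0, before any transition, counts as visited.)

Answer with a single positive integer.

Step 1: in state A at pos 2, read 0 -> (A,0)->write 1,move R,goto B. Now: state=B, head=3, tape[-4..4]=010010100 (head:        ^)
Step 2: in state B at pos 3, read 0 -> (B,0)->write 1,move L,goto C. Now: state=C, head=2, tape[-4..4]=010010110 (head:       ^)
Step 3: in state C at pos 2, read 1 -> (C,1)->write 1,move L,goto D. Now: state=D, head=1, tape[-4..4]=010010110 (head:      ^)
Step 4: in state D at pos 1, read 0 -> (D,0)->write 0,move L,goto C. Now: state=C, head=0, tape[-4..4]=010010110 (head:     ^)
Step 5: in state C at pos 0, read 1 -> (C,1)->write 1,move L,goto D. Now: state=D, head=-1, tape[-4..4]=010010110 (head:    ^)
Step 6: in state D at pos -1, read 0 -> (D,0)->write 0,move L,goto C. Now: state=C, head=-2, tape[-4..4]=010010110 (head:   ^)
Step 7: in state C at pos -2, read 0 -> (C,0)->write 1,move R,goto A. Now: state=A, head=-1, tape[-4..4]=011010110 (head:    ^)
Step 8: in state A at pos -1, read 0 -> (A,0)->write 1,move R,goto B. Now: state=B, head=0, tape[-4..4]=011110110 (head:     ^)
Step 9: in state B at pos 0, read 1 -> (B,1)->write 1,move R,goto D. Now: state=D, head=1, tape[-4..4]=011110110 (head:      ^)
Step 10: in state D at pos 1, read 0 -> (D,0)->write 0,move L,goto C. Now: state=C, head=0, tape[-4..4]=011110110 (head:     ^)
Step 11: in state C at pos 0, read 1 -> (C,1)->write 1,move L,goto D. Now: state=D, head=-1, tape[-4..4]=011110110 (head:    ^)
Step 12: in state D at pos -1, read 1 -> (D,1)->write 0,move L,goto B. Now: state=B, head=-2, tape[-4..4]=011010110 (head:   ^)
Step 13: in state B at pos -2, read 1 -> (B,1)->write 1,move R,goto D. Now: state=D, head=-1, tape[-4..4]=011010110 (head:    ^)
Step 14: in state D at pos -1, read 0 -> (D,0)->write 0,move L,goto C. Now: state=C, head=-2, tape[-4..4]=011010110 (head:   ^)
Step 15: in state C at pos -2, read 1 -> (C,1)->write 1,move L,goto D. Now: state=D, head=-3, tape[-4..4]=011010110 (head:  ^)
Head positions at steps 0..15: starting at 2, distinct positions visited = {-3, -2, -1, 0, 1, 2, 3} -> 7 position(s)

Answer: 7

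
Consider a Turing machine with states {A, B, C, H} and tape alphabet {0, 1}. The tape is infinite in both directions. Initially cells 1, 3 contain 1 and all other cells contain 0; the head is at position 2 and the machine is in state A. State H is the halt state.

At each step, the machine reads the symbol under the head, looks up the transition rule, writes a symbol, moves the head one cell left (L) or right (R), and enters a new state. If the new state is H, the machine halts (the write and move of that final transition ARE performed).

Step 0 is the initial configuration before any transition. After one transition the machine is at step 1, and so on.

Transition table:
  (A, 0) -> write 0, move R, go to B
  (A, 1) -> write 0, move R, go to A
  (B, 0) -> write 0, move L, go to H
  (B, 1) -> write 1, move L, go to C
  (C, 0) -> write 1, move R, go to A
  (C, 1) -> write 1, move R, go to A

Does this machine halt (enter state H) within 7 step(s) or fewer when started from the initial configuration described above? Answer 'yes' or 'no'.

Answer: yes

Derivation:
Step 1: in state A at pos 2, read 0 -> (A,0)->write 0,move R,goto B. Now: state=B, head=3, tape[0..4]=01010 (head:    ^)
Step 2: in state B at pos 3, read 1 -> (B,1)->write 1,move L,goto C. Now: state=C, head=2, tape[0..4]=01010 (head:   ^)
Step 3: in state C at pos 2, read 0 -> (C,0)->write 1,move R,goto A. Now: state=A, head=3, tape[0..4]=01110 (head:    ^)
Step 4: in state A at pos 3, read 1 -> (A,1)->write 0,move R,goto A. Now: state=A, head=4, tape[0..5]=011000 (head:     ^)
Step 5: in state A at pos 4, read 0 -> (A,0)->write 0,move R,goto B. Now: state=B, head=5, tape[0..6]=0110000 (head:      ^)
Step 6: in state B at pos 5, read 0 -> (B,0)->write 0,move L,goto H. Now: state=H, head=4, tape[0..6]=0110000 (head:     ^)
State H reached at step 6; 6 <= 7 -> yes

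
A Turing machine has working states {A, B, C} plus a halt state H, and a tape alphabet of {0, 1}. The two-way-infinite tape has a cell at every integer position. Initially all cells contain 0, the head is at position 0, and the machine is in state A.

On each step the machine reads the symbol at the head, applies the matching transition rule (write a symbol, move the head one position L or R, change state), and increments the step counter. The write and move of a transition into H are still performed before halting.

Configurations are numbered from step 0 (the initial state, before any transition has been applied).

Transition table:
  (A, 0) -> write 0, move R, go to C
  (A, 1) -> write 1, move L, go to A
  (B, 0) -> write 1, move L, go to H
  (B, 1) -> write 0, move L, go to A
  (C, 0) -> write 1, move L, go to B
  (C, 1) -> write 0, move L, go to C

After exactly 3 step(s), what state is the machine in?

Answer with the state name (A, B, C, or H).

Step 1: in state A at pos 0, read 0 -> (A,0)->write 0,move R,goto C. Now: state=C, head=1, tape[-1..2]=0000 (head:   ^)
Step 2: in state C at pos 1, read 0 -> (C,0)->write 1,move L,goto B. Now: state=B, head=0, tape[-1..2]=0010 (head:  ^)
Step 3: in state B at pos 0, read 0 -> (B,0)->write 1,move L,goto H. Now: state=H, head=-1, tape[-2..2]=00110 (head:  ^)

Answer: H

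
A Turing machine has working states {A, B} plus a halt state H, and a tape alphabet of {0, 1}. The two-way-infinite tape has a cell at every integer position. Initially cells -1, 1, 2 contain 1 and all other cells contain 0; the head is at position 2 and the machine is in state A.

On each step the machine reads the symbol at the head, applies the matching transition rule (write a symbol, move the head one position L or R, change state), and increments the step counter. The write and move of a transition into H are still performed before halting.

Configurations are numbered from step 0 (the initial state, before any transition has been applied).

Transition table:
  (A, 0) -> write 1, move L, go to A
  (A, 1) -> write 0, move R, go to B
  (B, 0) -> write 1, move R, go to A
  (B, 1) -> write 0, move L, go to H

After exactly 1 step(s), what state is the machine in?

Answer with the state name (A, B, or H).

Step 1: in state A at pos 2, read 1 -> (A,1)->write 0,move R,goto B. Now: state=B, head=3, tape[-2..4]=0101000 (head:      ^)

Answer: B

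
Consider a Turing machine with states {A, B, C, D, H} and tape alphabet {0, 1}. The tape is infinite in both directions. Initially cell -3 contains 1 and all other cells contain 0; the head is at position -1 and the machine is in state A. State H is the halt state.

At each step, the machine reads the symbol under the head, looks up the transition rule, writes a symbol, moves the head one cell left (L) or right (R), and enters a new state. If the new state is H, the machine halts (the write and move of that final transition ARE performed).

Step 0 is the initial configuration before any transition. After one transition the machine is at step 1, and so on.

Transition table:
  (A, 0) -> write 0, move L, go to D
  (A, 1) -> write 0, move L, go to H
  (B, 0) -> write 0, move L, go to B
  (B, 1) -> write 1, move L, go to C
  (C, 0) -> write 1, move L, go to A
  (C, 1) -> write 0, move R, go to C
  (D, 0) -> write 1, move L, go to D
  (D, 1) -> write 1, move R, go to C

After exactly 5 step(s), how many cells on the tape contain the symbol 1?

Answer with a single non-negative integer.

Answer: 2

Derivation:
Step 1: in state A at pos -1, read 0 -> (A,0)->write 0,move L,goto D. Now: state=D, head=-2, tape[-4..0]=01000 (head:   ^)
Step 2: in state D at pos -2, read 0 -> (D,0)->write 1,move L,goto D. Now: state=D, head=-3, tape[-4..0]=01100 (head:  ^)
Step 3: in state D at pos -3, read 1 -> (D,1)->write 1,move R,goto C. Now: state=C, head=-2, tape[-4..0]=01100 (head:   ^)
Step 4: in state C at pos -2, read 1 -> (C,1)->write 0,move R,goto C. Now: state=C, head=-1, tape[-4..0]=01000 (head:    ^)
Step 5: in state C at pos -1, read 0 -> (C,0)->write 1,move L,goto A. Now: state=A, head=-2, tape[-4..0]=01010 (head:   ^)
Cells containing 1 after step 5: {-3, -1} -> 2 cell(s)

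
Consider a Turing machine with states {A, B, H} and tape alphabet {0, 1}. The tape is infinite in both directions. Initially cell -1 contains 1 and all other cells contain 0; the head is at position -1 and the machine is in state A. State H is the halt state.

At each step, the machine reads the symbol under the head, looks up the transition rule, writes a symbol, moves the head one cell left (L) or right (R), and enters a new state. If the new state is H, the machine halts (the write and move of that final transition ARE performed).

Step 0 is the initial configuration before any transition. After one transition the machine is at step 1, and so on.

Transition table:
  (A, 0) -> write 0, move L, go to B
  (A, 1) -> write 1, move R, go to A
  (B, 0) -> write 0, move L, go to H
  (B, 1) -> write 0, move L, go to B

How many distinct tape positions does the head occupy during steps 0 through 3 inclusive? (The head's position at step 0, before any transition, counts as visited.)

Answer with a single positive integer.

Answer: 3

Derivation:
Step 1: in state A at pos -1, read 1 -> (A,1)->write 1,move R,goto A. Now: state=A, head=0, tape[-2..1]=0100 (head:   ^)
Step 2: in state A at pos 0, read 0 -> (A,0)->write 0,move L,goto B. Now: state=B, head=-1, tape[-2..1]=0100 (head:  ^)
Step 3: in state B at pos -1, read 1 -> (B,1)->write 0,move L,goto B. Now: state=B, head=-2, tape[-3..1]=00000 (head:  ^)
Head positions at steps 0..3: starting at -1, distinct positions visited = {-2, -1, 0} -> 3 position(s)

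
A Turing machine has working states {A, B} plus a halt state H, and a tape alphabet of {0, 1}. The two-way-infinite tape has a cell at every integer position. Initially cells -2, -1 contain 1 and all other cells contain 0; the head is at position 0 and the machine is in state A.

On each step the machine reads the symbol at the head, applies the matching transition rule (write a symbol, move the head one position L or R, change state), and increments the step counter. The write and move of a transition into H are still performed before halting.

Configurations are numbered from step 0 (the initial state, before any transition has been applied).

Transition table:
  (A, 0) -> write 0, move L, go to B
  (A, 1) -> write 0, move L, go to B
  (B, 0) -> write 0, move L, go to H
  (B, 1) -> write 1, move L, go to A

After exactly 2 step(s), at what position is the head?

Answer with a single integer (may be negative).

Step 1: in state A at pos 0, read 0 -> (A,0)->write 0,move L,goto B. Now: state=B, head=-1, tape[-3..1]=01100 (head:   ^)
Step 2: in state B at pos -1, read 1 -> (B,1)->write 1,move L,goto A. Now: state=A, head=-2, tape[-3..1]=01100 (head:  ^)

Answer: -2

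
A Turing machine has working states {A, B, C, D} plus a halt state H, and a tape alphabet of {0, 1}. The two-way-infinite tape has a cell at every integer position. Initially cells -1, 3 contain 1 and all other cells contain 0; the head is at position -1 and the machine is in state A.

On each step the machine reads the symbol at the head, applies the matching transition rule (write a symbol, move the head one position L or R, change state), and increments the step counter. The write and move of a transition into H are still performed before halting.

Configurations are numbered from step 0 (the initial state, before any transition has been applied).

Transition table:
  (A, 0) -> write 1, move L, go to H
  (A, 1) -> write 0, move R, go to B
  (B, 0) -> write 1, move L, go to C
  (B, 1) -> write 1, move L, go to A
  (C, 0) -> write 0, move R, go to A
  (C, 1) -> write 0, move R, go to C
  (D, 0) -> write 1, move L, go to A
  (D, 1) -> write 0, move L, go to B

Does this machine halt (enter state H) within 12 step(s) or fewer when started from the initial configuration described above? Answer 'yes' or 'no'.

Step 1: in state A at pos -1, read 1 -> (A,1)->write 0,move R,goto B. Now: state=B, head=0, tape[-2..4]=0000010 (head:   ^)
Step 2: in state B at pos 0, read 0 -> (B,0)->write 1,move L,goto C. Now: state=C, head=-1, tape[-2..4]=0010010 (head:  ^)
Step 3: in state C at pos -1, read 0 -> (C,0)->write 0,move R,goto A. Now: state=A, head=0, tape[-2..4]=0010010 (head:   ^)
Step 4: in state A at pos 0, read 1 -> (A,1)->write 0,move R,goto B. Now: state=B, head=1, tape[-2..4]=0000010 (head:    ^)
Step 5: in state B at pos 1, read 0 -> (B,0)->write 1,move L,goto C. Now: state=C, head=0, tape[-2..4]=0001010 (head:   ^)
Step 6: in state C at pos 0, read 0 -> (C,0)->write 0,move R,goto A. Now: state=A, head=1, tape[-2..4]=0001010 (head:    ^)
Step 7: in state A at pos 1, read 1 -> (A,1)->write 0,move R,goto B. Now: state=B, head=2, tape[-2..4]=0000010 (head:     ^)
Step 8: in state B at pos 2, read 0 -> (B,0)->write 1,move L,goto C. Now: state=C, head=1, tape[-2..4]=0000110 (head:    ^)
Step 9: in state C at pos 1, read 0 -> (C,0)->write 0,move R,goto A. Now: state=A, head=2, tape[-2..4]=0000110 (head:     ^)
Step 10: in state A at pos 2, read 1 -> (A,1)->write 0,move R,goto B. Now: state=B, head=3, tape[-2..4]=0000010 (head:      ^)
Step 11: in state B at pos 3, read 1 -> (B,1)->write 1,move L,goto A. Now: state=A, head=2, tape[-2..4]=0000010 (head:     ^)
Step 12: in state A at pos 2, read 0 -> (A,0)->write 1,move L,goto H. Now: state=H, head=1, tape[-2..4]=0000110 (head:    ^)
State H reached at step 12; 12 <= 12 -> yes

Answer: yes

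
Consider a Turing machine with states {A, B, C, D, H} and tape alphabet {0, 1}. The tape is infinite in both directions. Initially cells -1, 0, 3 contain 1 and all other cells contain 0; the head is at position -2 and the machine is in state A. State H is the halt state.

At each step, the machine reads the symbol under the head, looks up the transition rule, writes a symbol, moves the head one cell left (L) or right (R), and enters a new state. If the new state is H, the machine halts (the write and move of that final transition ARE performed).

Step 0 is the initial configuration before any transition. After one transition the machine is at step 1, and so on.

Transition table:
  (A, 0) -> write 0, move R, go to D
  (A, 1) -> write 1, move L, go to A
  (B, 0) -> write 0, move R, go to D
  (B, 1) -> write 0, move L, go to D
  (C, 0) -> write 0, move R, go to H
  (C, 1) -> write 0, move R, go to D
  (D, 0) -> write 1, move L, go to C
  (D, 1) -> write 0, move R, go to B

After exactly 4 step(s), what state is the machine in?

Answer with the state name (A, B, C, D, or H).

Answer: C

Derivation:
Step 1: in state A at pos -2, read 0 -> (A,0)->write 0,move R,goto D. Now: state=D, head=-1, tape[-3..4]=00110010 (head:   ^)
Step 2: in state D at pos -1, read 1 -> (D,1)->write 0,move R,goto B. Now: state=B, head=0, tape[-3..4]=00010010 (head:    ^)
Step 3: in state B at pos 0, read 1 -> (B,1)->write 0,move L,goto D. Now: state=D, head=-1, tape[-3..4]=00000010 (head:   ^)
Step 4: in state D at pos -1, read 0 -> (D,0)->write 1,move L,goto C. Now: state=C, head=-2, tape[-3..4]=00100010 (head:  ^)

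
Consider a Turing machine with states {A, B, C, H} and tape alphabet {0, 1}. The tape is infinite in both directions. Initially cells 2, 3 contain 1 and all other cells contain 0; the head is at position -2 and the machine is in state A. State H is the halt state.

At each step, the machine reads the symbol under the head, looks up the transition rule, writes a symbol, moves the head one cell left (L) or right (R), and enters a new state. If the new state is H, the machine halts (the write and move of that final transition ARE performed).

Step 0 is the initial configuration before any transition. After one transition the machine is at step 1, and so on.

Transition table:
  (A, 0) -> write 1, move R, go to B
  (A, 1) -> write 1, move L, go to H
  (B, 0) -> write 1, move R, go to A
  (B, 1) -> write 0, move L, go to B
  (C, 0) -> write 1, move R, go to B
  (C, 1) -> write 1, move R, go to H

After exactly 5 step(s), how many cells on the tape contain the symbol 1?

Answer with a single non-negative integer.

Answer: 6

Derivation:
Step 1: in state A at pos -2, read 0 -> (A,0)->write 1,move R,goto B. Now: state=B, head=-1, tape[-3..4]=01000110 (head:   ^)
Step 2: in state B at pos -1, read 0 -> (B,0)->write 1,move R,goto A. Now: state=A, head=0, tape[-3..4]=01100110 (head:    ^)
Step 3: in state A at pos 0, read 0 -> (A,0)->write 1,move R,goto B. Now: state=B, head=1, tape[-3..4]=01110110 (head:     ^)
Step 4: in state B at pos 1, read 0 -> (B,0)->write 1,move R,goto A. Now: state=A, head=2, tape[-3..4]=01111110 (head:      ^)
Step 5: in state A at pos 2, read 1 -> (A,1)->write 1,move L,goto H. Now: state=H, head=1, tape[-3..4]=01111110 (head:     ^)
Cells containing 1 after step 5: {-2, -1, 0, 1, 2, 3} -> 6 cell(s)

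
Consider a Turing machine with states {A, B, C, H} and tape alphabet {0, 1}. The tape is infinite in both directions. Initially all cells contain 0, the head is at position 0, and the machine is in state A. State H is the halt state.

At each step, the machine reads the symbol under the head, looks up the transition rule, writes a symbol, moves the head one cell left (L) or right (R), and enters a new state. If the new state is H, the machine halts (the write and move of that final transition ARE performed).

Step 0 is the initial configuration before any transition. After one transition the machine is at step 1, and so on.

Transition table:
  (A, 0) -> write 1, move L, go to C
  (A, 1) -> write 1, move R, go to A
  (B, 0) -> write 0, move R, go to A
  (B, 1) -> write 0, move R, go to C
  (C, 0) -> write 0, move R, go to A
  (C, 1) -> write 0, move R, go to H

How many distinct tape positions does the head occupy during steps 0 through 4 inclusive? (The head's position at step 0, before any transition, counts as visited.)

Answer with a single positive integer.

Step 1: in state A at pos 0, read 0 -> (A,0)->write 1,move L,goto C. Now: state=C, head=-1, tape[-2..1]=0010 (head:  ^)
Step 2: in state C at pos -1, read 0 -> (C,0)->write 0,move R,goto A. Now: state=A, head=0, tape[-2..1]=0010 (head:   ^)
Step 3: in state A at pos 0, read 1 -> (A,1)->write 1,move R,goto A. Now: state=A, head=1, tape[-2..2]=00100 (head:    ^)
Step 4: in state A at pos 1, read 0 -> (A,0)->write 1,move L,goto C. Now: state=C, head=0, tape[-2..2]=00110 (head:   ^)
Head positions at steps 0..4: starting at 0, distinct positions visited = {-1, 0, 1} -> 3 position(s)

Answer: 3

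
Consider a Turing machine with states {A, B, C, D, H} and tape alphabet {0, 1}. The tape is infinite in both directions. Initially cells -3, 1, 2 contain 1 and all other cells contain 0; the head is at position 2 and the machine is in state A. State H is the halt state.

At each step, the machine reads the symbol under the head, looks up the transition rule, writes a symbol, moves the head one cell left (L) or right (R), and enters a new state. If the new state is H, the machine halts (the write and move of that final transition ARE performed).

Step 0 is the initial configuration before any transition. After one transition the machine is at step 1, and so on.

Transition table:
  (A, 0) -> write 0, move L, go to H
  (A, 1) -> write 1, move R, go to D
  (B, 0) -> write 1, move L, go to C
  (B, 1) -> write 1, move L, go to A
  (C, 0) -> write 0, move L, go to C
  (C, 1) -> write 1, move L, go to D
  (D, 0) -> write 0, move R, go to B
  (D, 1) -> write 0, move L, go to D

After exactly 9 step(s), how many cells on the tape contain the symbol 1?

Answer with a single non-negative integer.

Step 1: in state A at pos 2, read 1 -> (A,1)->write 1,move R,goto D. Now: state=D, head=3, tape[-4..4]=010001100 (head:        ^)
Step 2: in state D at pos 3, read 0 -> (D,0)->write 0,move R,goto B. Now: state=B, head=4, tape[-4..5]=0100011000 (head:         ^)
Step 3: in state B at pos 4, read 0 -> (B,0)->write 1,move L,goto C. Now: state=C, head=3, tape[-4..5]=0100011010 (head:        ^)
Step 4: in state C at pos 3, read 0 -> (C,0)->write 0,move L,goto C. Now: state=C, head=2, tape[-4..5]=0100011010 (head:       ^)
Step 5: in state C at pos 2, read 1 -> (C,1)->write 1,move L,goto D. Now: state=D, head=1, tape[-4..5]=0100011010 (head:      ^)
Step 6: in state D at pos 1, read 1 -> (D,1)->write 0,move L,goto D. Now: state=D, head=0, tape[-4..5]=0100001010 (head:     ^)
Step 7: in state D at pos 0, read 0 -> (D,0)->write 0,move R,goto B. Now: state=B, head=1, tape[-4..5]=0100001010 (head:      ^)
Step 8: in state B at pos 1, read 0 -> (B,0)->write 1,move L,goto C. Now: state=C, head=0, tape[-4..5]=0100011010 (head:     ^)
Step 9: in state C at pos 0, read 0 -> (C,0)->write 0,move L,goto C. Now: state=C, head=-1, tape[-4..5]=0100011010 (head:    ^)
Cells containing 1 after step 9: {-3, 1, 2, 4} -> 4 cell(s)

Answer: 4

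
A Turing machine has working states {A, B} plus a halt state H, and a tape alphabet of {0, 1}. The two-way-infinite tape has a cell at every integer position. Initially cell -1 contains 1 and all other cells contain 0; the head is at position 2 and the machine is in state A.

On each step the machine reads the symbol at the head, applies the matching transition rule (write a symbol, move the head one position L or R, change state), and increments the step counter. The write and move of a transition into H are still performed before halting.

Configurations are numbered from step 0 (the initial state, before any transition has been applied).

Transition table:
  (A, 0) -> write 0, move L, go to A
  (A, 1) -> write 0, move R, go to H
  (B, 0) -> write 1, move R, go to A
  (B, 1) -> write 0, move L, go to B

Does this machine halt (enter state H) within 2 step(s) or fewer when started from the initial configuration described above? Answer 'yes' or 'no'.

Answer: no

Derivation:
Step 1: in state A at pos 2, read 0 -> (A,0)->write 0,move L,goto A. Now: state=A, head=1, tape[-2..3]=010000 (head:    ^)
Step 2: in state A at pos 1, read 0 -> (A,0)->write 0,move L,goto A. Now: state=A, head=0, tape[-2..3]=010000 (head:   ^)
After 2 step(s): state = A (not H) -> not halted within 2 -> no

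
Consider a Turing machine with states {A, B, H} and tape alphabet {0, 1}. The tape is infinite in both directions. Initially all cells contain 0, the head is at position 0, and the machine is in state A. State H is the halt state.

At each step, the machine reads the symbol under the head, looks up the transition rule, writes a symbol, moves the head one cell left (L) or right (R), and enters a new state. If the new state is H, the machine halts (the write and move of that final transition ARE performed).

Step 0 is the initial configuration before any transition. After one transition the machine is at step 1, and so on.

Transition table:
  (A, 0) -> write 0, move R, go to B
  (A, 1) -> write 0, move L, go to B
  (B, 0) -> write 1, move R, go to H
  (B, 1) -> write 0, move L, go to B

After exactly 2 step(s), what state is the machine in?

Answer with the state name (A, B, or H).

Answer: H

Derivation:
Step 1: in state A at pos 0, read 0 -> (A,0)->write 0,move R,goto B. Now: state=B, head=1, tape[-1..2]=0000 (head:   ^)
Step 2: in state B at pos 1, read 0 -> (B,0)->write 1,move R,goto H. Now: state=H, head=2, tape[-1..3]=00100 (head:    ^)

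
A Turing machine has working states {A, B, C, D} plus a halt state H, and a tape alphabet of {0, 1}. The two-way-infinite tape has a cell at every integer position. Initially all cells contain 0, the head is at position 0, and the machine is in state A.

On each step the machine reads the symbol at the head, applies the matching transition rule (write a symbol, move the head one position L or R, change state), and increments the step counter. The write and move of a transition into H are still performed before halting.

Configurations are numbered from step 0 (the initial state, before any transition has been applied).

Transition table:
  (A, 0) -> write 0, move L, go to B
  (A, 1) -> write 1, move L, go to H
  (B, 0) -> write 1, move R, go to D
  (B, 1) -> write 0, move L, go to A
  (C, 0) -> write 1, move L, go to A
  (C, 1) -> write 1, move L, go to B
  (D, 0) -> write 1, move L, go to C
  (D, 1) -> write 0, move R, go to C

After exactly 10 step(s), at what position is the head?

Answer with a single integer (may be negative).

Step 1: in state A at pos 0, read 0 -> (A,0)->write 0,move L,goto B. Now: state=B, head=-1, tape[-2..1]=0000 (head:  ^)
Step 2: in state B at pos -1, read 0 -> (B,0)->write 1,move R,goto D. Now: state=D, head=0, tape[-2..1]=0100 (head:   ^)
Step 3: in state D at pos 0, read 0 -> (D,0)->write 1,move L,goto C. Now: state=C, head=-1, tape[-2..1]=0110 (head:  ^)
Step 4: in state C at pos -1, read 1 -> (C,1)->write 1,move L,goto B. Now: state=B, head=-2, tape[-3..1]=00110 (head:  ^)
Step 5: in state B at pos -2, read 0 -> (B,0)->write 1,move R,goto D. Now: state=D, head=-1, tape[-3..1]=01110 (head:   ^)
Step 6: in state D at pos -1, read 1 -> (D,1)->write 0,move R,goto C. Now: state=C, head=0, tape[-3..1]=01010 (head:    ^)
Step 7: in state C at pos 0, read 1 -> (C,1)->write 1,move L,goto B. Now: state=B, head=-1, tape[-3..1]=01010 (head:   ^)
Step 8: in state B at pos -1, read 0 -> (B,0)->write 1,move R,goto D. Now: state=D, head=0, tape[-3..1]=01110 (head:    ^)
Step 9: in state D at pos 0, read 1 -> (D,1)->write 0,move R,goto C. Now: state=C, head=1, tape[-3..2]=011000 (head:     ^)
Step 10: in state C at pos 1, read 0 -> (C,0)->write 1,move L,goto A. Now: state=A, head=0, tape[-3..2]=011010 (head:    ^)

Answer: 0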